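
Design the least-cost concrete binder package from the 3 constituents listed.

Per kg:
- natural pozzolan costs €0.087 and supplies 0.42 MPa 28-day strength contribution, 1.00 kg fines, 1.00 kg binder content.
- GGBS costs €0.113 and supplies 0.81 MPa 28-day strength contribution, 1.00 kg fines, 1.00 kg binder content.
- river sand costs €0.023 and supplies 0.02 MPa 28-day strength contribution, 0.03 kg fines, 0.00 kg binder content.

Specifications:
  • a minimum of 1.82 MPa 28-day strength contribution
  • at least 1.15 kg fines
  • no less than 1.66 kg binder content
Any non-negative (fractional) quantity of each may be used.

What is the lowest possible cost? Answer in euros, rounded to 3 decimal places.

€0.254

Let x1 = kg of natural pozzolan, x2 = kg of GGBS, x3 = kg of river sand.
Minimize 0.087x1 + 0.113x2 + 0.023x3 with:
  0.42x1 + 0.81x2 + 0.02x3 ≥ 1.82   (28-day strength contribution)
  1x1 + 1x2 + 0.03x3 ≥ 1.15   (fines)
  1x1 + 1x2 ≥ 1.66   (binder content)
  x1, x2, x3 ≥ 0.
The cheapest feasible vertex uses only GGBS; natural pozzolan, river sand are not used. Binding constraint: 28-day strength contribution.
So GGBS = 2.247 kg.
Cost = 0.113·2.247 = 0.25391.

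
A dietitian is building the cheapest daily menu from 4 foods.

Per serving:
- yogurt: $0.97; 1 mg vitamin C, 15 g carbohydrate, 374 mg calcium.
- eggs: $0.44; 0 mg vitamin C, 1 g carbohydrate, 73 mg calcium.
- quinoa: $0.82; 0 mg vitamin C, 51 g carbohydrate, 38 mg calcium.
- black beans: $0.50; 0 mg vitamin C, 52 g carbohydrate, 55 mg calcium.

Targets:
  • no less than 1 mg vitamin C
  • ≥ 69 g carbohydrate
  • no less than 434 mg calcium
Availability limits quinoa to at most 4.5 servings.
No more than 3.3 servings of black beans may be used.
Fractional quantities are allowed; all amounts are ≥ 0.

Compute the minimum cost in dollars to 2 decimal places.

Set it up as a linear program. Let x1 = servings of yogurt, x2 = servings of eggs, x3 = servings of quinoa, x4 = servings of black beans.
min 0.97x1 + 0.44x2 + 0.82x3 + 0.5x4 with:
  1x1 ≥ 1   (vitamin C)
  15x1 + 1x2 + 51x3 + 52x4 ≥ 69   (carbohydrate)
  374x1 + 73x2 + 38x3 + 55x4 ≥ 434   (calcium)
  x3 ≤ 4.5
  x4 ≤ 3.3
  x1, x2, x3, x4 ≥ 0.
At the optimum only yogurt, black beans are positive (eggs, quinoa = 0). There the carbohydrate and calcium constraints are tight.
Solving gives x1 = 1.008, x4 = 1.036.
Objective = 0.97·1.008 + 0.5·1.036 = 1.4958.

$1.50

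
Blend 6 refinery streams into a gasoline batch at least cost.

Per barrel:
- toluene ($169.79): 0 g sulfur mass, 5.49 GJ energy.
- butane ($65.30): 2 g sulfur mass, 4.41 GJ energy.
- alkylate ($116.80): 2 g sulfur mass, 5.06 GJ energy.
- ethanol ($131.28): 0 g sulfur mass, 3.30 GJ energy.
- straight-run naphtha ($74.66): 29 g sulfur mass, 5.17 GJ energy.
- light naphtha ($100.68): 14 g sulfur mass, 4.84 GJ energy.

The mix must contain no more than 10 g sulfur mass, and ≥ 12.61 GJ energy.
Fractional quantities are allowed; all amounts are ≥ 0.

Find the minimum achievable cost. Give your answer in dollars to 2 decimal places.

Let x1 = barrels of toluene, x2 = barrels of butane, x3 = barrels of alkylate, x4 = barrels of ethanol, x5 = barrels of straight-run naphtha, x6 = barrels of light naphtha.
min 169.79x1 + 65.3x2 + 116.8x3 + 131.28x4 + 74.66x5 + 100.68x6 with:
  2x2 + 2x3 + 29x5 + 14x6 ≤ 10   (sulfur mass)
  5.49x1 + 4.41x2 + 5.06x3 + 3.3x4 + 5.17x5 + 4.84x6 ≥ 12.61   (energy)
  x1, x2, x3, x4, x5, x6 ≥ 0.
The cheapest feasible vertex uses only butane, straight-run naphtha; toluene, alkylate, ethanol, light naphtha are not used. Binding constraints: sulfur mass and energy.
So butane = 2.67112 barrels, straight-run naphtha = 0.160613 barrels.
Total cost: 65.3·2.67112 + 74.66·0.160613 = 186.4155.

$186.42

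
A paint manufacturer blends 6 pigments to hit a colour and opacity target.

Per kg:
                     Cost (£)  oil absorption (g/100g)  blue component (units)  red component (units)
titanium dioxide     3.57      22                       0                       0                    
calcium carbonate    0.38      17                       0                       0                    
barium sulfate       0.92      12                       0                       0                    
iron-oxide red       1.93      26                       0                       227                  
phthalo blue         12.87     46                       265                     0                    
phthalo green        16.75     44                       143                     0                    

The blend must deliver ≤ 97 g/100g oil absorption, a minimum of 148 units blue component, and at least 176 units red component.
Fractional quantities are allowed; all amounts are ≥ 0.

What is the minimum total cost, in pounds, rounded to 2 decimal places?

£8.68

This is a linear program. Let x1 = kg of titanium dioxide, x2 = kg of calcium carbonate, x3 = kg of barium sulfate, x4 = kg of iron-oxide red, x5 = kg of phthalo blue, x6 = kg of phthalo green.
Minimise 3.57x1 + 0.38x2 + 0.92x3 + 1.93x4 + 12.87x5 + 16.75x6 subject to:
  22x1 + 17x2 + 12x3 + 26x4 + 46x5 + 44x6 ≤ 97   (oil absorption)
  265x5 + 143x6 ≥ 148   (blue component)
  227x4 ≥ 176   (red component)
  x1, x2, x3, x4, x5, x6 ≥ 0.
The cheapest feasible vertex uses only iron-oxide red, phthalo blue; titanium dioxide, calcium carbonate, barium sulfate, phthalo green are not used. The blue component and red component requirements are met with equality.
So iron-oxide red = 0.7753 kg, phthalo blue = 0.5585 kg.
Objective = 1.93·0.7753 + 12.87·0.5585 = 8.6842.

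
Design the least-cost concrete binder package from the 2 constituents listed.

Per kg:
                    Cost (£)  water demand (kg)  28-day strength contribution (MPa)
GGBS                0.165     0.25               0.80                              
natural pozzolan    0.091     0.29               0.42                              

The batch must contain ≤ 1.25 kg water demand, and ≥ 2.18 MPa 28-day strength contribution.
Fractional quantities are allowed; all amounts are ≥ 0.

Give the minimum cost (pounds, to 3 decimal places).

Let x1 = kg of GGBS, x2 = kg of natural pozzolan.
Minimise 0.165x1 + 0.091x2 with:
  0.25x1 + 0.29x2 ≤ 1.25   (water demand)
  0.8x1 + 0.42x2 ≥ 2.18   (28-day strength contribution)
  x1, x2 ≥ 0.
The optimal basis is {GGBS}; natural pozzolan drops out. There the 28-day strength contribution constraint is tight.
That vertex is x1 = 2.725.
Total cost: 0.165·2.725 = 0.44963.

£0.450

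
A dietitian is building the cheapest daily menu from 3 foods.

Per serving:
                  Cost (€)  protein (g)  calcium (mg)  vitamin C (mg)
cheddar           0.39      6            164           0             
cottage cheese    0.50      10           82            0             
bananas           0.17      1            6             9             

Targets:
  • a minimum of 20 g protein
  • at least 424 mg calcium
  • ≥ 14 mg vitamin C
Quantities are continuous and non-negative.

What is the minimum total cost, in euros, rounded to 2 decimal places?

€1.39

Treat it as an LP. Let x1 = servings of cheddar, x2 = servings of cottage cheese, x3 = servings of bananas.
Minimise 0.39x1 + 0.5x2 + 0.17x3 subject to:
  6x1 + 10x2 + 1x3 ≥ 20   (protein)
  164x1 + 82x2 + 6x3 ≥ 424   (calcium)
  9x3 ≥ 14   (vitamin C)
  x1, x2, x3 ≥ 0.
The optimal mix uses every input. There the protein, calcium, vitamin C constraints are tight.
That vertex is x1 = 2.295, x2 = 0.4677, x3 = 1.556.
Objective = 0.39·2.295 + 0.5·0.4677 + 0.17·1.556 = 1.3934.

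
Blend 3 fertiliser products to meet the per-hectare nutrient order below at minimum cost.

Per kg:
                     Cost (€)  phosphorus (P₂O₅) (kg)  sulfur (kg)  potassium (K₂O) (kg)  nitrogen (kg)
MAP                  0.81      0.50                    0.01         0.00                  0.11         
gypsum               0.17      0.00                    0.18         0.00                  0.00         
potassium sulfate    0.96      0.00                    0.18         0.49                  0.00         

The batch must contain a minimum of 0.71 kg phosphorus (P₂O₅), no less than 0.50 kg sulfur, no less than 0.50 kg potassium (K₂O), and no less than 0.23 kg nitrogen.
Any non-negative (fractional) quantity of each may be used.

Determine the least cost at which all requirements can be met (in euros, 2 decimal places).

This is a linear program. Let x1 = kg of MAP, x2 = kg of gypsum, x3 = kg of potassium sulfate.
min 0.81x1 + 0.17x2 + 0.96x3 with:
  0.5x1 ≥ 0.71   (phosphorus (P₂O₅))
  0.01x1 + 0.18x2 + 0.18x3 ≥ 0.5   (sulfur)
  0.49x3 ≥ 0.5   (potassium (K₂O))
  0.11x1 ≥ 0.23   (nitrogen)
  x1, x2, x3 ≥ 0.
The optimal mix uses every input. Binding constraints: sulfur, potassium (K₂O), nitrogen.
That vertex is x1 = 2.091, x2 = 1.641, x3 = 1.02.
Objective = 0.81·2.091 + 0.17·1.641 + 0.96·1.02 = 2.9519.

€2.95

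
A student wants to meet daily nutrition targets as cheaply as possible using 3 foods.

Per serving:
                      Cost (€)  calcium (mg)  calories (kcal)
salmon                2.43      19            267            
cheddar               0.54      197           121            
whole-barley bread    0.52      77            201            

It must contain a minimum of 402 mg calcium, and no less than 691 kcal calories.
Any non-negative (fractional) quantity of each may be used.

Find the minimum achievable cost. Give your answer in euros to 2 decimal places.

Let x1 = servings of salmon, x2 = servings of cheddar, x3 = servings of whole-barley bread.
Minimize 2.43x1 + 0.54x2 + 0.52x3 subject to:
  19x1 + 197x2 + 77x3 ≥ 402   (calcium)
  267x1 + 121x2 + 201x3 ≥ 691   (calories)
  x1, x2, x3 ≥ 0.
At the optimum only cheddar, whole-barley bread are positive (salmon = 0). Binding constraints: calcium and calories.
Solving gives x2 = 0.9113, x3 = 2.889.
Cost = 0.54·0.9113 + 0.52·2.889 = 1.9944.

€1.99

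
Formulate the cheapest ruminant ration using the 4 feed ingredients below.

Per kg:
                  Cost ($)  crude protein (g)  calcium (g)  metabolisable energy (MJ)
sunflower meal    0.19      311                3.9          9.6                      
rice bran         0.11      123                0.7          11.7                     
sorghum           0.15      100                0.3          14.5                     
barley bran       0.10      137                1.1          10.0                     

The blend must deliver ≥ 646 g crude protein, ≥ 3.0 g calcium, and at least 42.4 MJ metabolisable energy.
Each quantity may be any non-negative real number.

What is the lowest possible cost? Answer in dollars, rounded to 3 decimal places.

Treat it as an LP. Let x1 = kg of sunflower meal, x2 = kg of rice bran, x3 = kg of sorghum, x4 = kg of barley bran.
min 0.19x1 + 0.11x2 + 0.15x3 + 0.1x4 with:
  311x1 + 123x2 + 100x3 + 137x4 ≥ 646   (crude protein)
  3.9x1 + 0.7x2 + 0.3x3 + 1.1x4 ≥ 3   (calcium)
  9.6x1 + 11.7x2 + 14.5x3 + 10x4 ≥ 42.4   (metabolisable energy)
  x1, x2, x3, x4 ≥ 0.
The minimum-cost mix takes nothing from rice bran, sorghum — only sunflower meal, barley bran. The crude protein and metabolisable energy requirements are met with equality.
That vertex is x1 = 0.3628, x4 = 3.892.
Hence cost = 0.19·0.3628 + 0.1·3.892 = $0.45813.

$0.458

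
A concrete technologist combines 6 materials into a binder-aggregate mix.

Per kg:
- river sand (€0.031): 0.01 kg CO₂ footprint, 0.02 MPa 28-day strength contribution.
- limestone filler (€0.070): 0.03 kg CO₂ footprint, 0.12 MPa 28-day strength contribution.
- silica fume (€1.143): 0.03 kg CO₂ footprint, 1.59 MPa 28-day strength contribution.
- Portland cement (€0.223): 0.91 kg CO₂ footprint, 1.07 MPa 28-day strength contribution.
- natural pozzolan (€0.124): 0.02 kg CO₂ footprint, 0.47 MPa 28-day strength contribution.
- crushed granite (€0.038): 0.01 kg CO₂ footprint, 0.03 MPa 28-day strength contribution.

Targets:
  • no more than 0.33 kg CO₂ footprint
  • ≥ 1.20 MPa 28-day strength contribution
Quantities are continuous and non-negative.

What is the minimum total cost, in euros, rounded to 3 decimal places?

Let x1 = kg of river sand, x2 = kg of limestone filler, x3 = kg of silica fume, x4 = kg of Portland cement, x5 = kg of natural pozzolan, x6 = kg of crushed granite.
min 0.031x1 + 0.07x2 + 1.143x3 + 0.223x4 + 0.124x5 + 0.038x6 s.t.:
  0.01x1 + 0.03x2 + 0.03x3 + 0.91x4 + 0.02x5 + 0.01x6 ≤ 0.33   (CO₂ footprint)
  0.02x1 + 0.12x2 + 1.59x3 + 1.07x4 + 0.47x5 + 0.03x6 ≥ 1.2   (28-day strength contribution)
  x1, x2, x3, x4, x5, x6 ≥ 0.
The optimal basis is {Portland cement, natural pozzolan}; river sand, limestone filler, silica fume, crushed granite drop out. Binding constraints: CO₂ footprint and 28-day strength contribution.
So Portland cement = 0.32267 kg, natural pozzolan = 1.8186 kg.
Total cost: 0.223·0.32267 + 0.124·1.8186 = 0.29746.

€0.297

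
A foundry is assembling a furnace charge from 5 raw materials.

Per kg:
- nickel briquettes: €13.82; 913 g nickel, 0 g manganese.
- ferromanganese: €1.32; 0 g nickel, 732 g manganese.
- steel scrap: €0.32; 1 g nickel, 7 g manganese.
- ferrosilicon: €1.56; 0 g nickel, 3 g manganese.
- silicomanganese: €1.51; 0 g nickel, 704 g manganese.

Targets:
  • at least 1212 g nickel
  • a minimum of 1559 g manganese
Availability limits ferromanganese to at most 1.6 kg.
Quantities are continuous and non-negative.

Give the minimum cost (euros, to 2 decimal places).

€21.29

Let x1 = kg of nickel briquettes, x2 = kg of ferromanganese, x3 = kg of steel scrap, x4 = kg of ferrosilicon, x5 = kg of silicomanganese.
Minimize 13.82x1 + 1.32x2 + 0.32x3 + 1.56x4 + 1.51x5 s.t.:
  913x1 + 1x3 ≥ 1212   (nickel)
  732x2 + 7x3 + 3x4 + 704x5 ≥ 1559   (manganese)
  x2 ≤ 1.6
  x1, x2, x3, x4, x5 ≥ 0.
The cheapest feasible vertex uses only nickel briquettes, ferromanganese, silicomanganese; steel scrap, ferrosilicon are not used. The nickel, manganese, the ferromanganese cap requirements are met with equality.
Optimal quantities: nickel briquettes = 1.3275 kg, ferromanganese = 1.6 kg, silicomanganese = 0.55085 kg.
Objective = 13.82·1.3275 + 1.32·1.6 + 1.51·0.55085 = 21.2898.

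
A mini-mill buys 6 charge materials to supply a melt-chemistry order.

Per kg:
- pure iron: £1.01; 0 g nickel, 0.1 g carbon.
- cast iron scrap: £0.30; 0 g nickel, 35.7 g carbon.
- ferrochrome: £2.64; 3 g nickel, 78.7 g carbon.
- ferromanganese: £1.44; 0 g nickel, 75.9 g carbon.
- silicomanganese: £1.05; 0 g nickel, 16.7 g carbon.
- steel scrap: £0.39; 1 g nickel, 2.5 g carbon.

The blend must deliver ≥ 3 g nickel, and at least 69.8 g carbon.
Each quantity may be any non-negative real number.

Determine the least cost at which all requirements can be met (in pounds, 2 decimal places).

£1.69

Treat it as an LP. Let x1 = kg of pure iron, x2 = kg of cast iron scrap, x3 = kg of ferrochrome, x4 = kg of ferromanganese, x5 = kg of silicomanganese, x6 = kg of steel scrap.
Minimize 1.01x1 + 0.3x2 + 2.64x3 + 1.44x4 + 1.05x5 + 0.39x6 s.t.:
  3x3 + 1x6 ≥ 3   (nickel)
  0.1x1 + 35.7x2 + 78.7x3 + 75.9x4 + 16.7x5 + 2.5x6 ≥ 69.8   (carbon)
  x1, x2, x3, x4, x5, x6 ≥ 0.
The cheapest feasible vertex uses only cast iron scrap, steel scrap; pure iron, ferrochrome, ferromanganese, silicomanganese are not used. Binding constraints: nickel and carbon.
Optimal quantities: cast iron scrap = 1.745 kg, steel scrap = 3 kg.
Total cost: 0.3·1.745 + 0.39·3 = 1.6935.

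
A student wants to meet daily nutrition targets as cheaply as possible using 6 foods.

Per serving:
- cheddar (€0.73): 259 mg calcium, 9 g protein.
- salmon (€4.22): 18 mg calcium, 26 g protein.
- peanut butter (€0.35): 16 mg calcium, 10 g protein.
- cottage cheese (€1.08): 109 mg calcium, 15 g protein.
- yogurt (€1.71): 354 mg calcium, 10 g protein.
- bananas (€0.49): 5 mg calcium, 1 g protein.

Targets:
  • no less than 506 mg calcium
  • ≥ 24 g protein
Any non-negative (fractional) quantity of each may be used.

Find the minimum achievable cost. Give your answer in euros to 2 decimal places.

Let x1 = servings of cheddar, x2 = servings of salmon, x3 = servings of peanut butter, x4 = servings of cottage cheese, x5 = servings of yogurt, x6 = servings of bananas.
Minimise 0.73x1 + 4.22x2 + 0.35x3 + 1.08x4 + 1.71x5 + 0.49x6 with:
  259x1 + 18x2 + 16x3 + 109x4 + 354x5 + 5x6 ≥ 506   (calcium)
  9x1 + 26x2 + 10x3 + 15x4 + 10x5 + 1x6 ≥ 24   (protein)
  x1, x2, x3, x4, x5, x6 ≥ 0.
The optimal basis is {cheddar, peanut butter}; salmon, cottage cheese, yogurt, bananas drop out. Binding constraints: calcium and protein.
Solving gives x1 = 1.912, x3 = 0.6795.
Cost = 0.73·1.912 + 0.35·0.6795 = 1.6336.

€1.63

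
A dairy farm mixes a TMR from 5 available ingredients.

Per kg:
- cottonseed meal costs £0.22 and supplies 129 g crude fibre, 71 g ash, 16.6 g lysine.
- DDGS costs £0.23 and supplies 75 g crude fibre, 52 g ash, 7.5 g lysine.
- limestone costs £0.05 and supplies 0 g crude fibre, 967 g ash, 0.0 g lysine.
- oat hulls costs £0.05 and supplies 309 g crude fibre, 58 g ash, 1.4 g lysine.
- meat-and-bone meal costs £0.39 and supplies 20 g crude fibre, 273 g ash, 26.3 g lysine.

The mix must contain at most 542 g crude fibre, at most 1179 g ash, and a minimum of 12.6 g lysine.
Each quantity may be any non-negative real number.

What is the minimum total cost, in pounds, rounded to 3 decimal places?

£0.167

Let x1 = kg of cottonseed meal, x2 = kg of DDGS, x3 = kg of limestone, x4 = kg of oat hulls, x5 = kg of meat-and-bone meal.
Minimise 0.22x1 + 0.23x2 + 0.05x3 + 0.05x4 + 0.39x5 with:
  129x1 + 75x2 + 309x4 + 20x5 ≤ 542   (crude fibre)
  71x1 + 52x2 + 967x3 + 58x4 + 273x5 ≤ 1179   (ash)
  16.6x1 + 7.5x2 + 1.4x4 + 26.3x5 ≥ 12.6   (lysine)
  x1, x2, x3, x4, x5 ≥ 0.
The cheapest feasible vertex uses only cottonseed meal; DDGS, limestone, oat hulls, meat-and-bone meal are not used. The lysine requirement is met with equality.
That vertex is x1 = 0.759.
Hence cost = 0.22·0.759 = £0.16698.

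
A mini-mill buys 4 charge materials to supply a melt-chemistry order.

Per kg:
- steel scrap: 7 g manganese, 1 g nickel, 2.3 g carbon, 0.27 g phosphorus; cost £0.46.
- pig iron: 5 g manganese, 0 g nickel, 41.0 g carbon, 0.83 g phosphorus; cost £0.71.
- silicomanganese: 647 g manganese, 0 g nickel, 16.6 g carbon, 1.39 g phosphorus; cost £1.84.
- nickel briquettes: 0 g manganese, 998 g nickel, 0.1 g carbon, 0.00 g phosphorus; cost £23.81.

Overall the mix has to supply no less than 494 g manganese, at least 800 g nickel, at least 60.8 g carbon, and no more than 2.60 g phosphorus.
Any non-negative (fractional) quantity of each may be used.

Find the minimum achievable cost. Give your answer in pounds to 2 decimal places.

£21.31

Treat it as an LP. Let x1 = kg of steel scrap, x2 = kg of pig iron, x3 = kg of silicomanganese, x4 = kg of nickel briquettes.
min 0.46x1 + 0.71x2 + 1.84x3 + 23.81x4 s.t.:
  7x1 + 5x2 + 647x3 ≥ 494   (manganese)
  1x1 + 998x4 ≥ 800   (nickel)
  2.3x1 + 41x2 + 16.6x3 + 0.1x4 ≥ 60.8   (carbon)
  0.27x1 + 0.83x2 + 1.39x3 ≤ 2.6   (phosphorus)
  x1, x2, x3, x4 ≥ 0.
At the optimum only pig iron, silicomanganese, nickel briquettes are positive (steel scrap = 0). The manganese, nickel, carbon requirements are met with equality.
That vertex is x2 = 1.176, x3 = 0.7544, x4 = 0.8016.
Objective = 0.71·1.176 + 1.84·0.7544 + 23.81·0.8016 = 21.3092.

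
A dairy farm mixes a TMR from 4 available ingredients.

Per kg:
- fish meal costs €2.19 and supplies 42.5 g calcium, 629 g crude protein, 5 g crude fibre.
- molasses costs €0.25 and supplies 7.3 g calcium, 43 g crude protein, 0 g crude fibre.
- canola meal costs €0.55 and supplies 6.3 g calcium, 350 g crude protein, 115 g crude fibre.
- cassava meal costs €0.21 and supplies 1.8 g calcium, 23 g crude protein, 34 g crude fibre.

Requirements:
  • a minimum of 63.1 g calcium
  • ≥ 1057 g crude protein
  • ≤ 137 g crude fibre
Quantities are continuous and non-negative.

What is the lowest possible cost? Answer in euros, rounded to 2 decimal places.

€3.18

This is a linear program. Let x1 = kg of fish meal, x2 = kg of molasses, x3 = kg of canola meal, x4 = kg of cassava meal.
Minimise 2.19x1 + 0.25x2 + 0.55x3 + 0.21x4 subject to:
  42.5x1 + 7.3x2 + 6.3x3 + 1.8x4 ≥ 63.1   (calcium)
  629x1 + 43x2 + 350x3 + 23x4 ≥ 1057   (crude protein)
  5x1 + 115x3 + 34x4 ≤ 137   (crude fibre)
  x1, x2, x3, x4 ≥ 0.
The minimum-cost mix takes nothing from cassava meal — only fish meal, molasses, canola meal. There the calcium, crude protein, crude fibre constraints are tight.
Solving gives x1 = 0.8562, x2 = 2.663, x3 = 1.154.
Cost = 2.19·0.8562 + 0.25·2.663 + 0.55·1.154 = 3.1755.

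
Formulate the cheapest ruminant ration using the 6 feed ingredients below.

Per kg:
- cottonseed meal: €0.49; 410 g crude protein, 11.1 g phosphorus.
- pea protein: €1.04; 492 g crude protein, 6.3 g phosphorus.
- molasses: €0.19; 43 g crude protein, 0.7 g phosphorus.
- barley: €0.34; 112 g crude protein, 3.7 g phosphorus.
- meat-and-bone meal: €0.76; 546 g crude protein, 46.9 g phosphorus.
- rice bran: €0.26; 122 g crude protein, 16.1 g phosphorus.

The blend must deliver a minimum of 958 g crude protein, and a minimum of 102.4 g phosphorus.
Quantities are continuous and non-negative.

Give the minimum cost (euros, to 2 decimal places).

Let x1 = kg of cottonseed meal, x2 = kg of pea protein, x3 = kg of molasses, x4 = kg of barley, x5 = kg of meat-and-bone meal, x6 = kg of rice bran.
Minimize 0.49x1 + 1.04x2 + 0.19x3 + 0.34x4 + 0.76x5 + 0.26x6 with:
  410x1 + 492x2 + 43x3 + 112x4 + 546x5 + 122x6 ≥ 958   (crude protein)
  11.1x1 + 6.3x2 + 0.7x3 + 3.7x4 + 46.9x5 + 16.1x6 ≥ 102.4   (phosphorus)
  x1, x2, x3, x4, x5, x6 ≥ 0.
The optimal basis is {meat-and-bone meal, rice bran}; cottonseed meal, pea protein, molasses, barley drop out. Binding constraints: crude protein and phosphorus.
Solving gives x5 = 0.9551, x6 = 3.578.
Total cost: 0.76·0.9551 + 0.26·3.578 = 1.6562.

€1.66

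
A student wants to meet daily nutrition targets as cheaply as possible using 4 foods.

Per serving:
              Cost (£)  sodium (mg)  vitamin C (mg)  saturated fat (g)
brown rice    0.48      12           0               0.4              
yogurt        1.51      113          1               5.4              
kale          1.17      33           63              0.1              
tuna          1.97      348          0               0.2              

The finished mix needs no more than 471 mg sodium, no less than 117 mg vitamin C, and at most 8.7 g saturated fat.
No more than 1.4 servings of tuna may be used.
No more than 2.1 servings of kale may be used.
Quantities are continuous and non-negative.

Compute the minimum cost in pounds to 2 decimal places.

£2.17

Let x1 = servings of brown rice, x2 = servings of yogurt, x3 = servings of kale, x4 = servings of tuna.
Minimize 0.48x1 + 1.51x2 + 1.17x3 + 1.97x4 with:
  12x1 + 113x2 + 33x3 + 348x4 ≤ 471   (sodium)
  1x2 + 63x3 ≥ 117   (vitamin C)
  0.4x1 + 5.4x2 + 0.1x3 + 0.2x4 ≤ 8.7   (saturated fat)
  x4 ≤ 1.4
  x3 ≤ 2.1
  x1, x2, x3, x4 ≥ 0.
The optimal basis is {kale}; brown rice, yogurt, tuna drop out. There the vitamin C constraint is tight.
Solving gives x3 = 1.857.
Total cost: 1.17·1.857 = 2.1727.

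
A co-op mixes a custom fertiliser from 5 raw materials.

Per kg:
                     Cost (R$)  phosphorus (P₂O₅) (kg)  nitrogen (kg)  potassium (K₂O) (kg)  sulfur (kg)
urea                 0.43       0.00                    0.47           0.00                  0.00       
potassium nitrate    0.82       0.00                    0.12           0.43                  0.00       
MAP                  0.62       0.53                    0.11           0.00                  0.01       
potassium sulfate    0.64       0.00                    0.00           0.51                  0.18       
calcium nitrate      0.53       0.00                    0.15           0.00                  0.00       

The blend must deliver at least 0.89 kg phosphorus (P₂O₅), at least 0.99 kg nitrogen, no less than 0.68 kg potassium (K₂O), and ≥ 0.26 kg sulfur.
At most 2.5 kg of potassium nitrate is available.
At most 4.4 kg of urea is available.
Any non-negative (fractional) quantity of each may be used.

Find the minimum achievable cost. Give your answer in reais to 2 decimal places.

R$2.64

Let x1 = kg of urea, x2 = kg of potassium nitrate, x3 = kg of MAP, x4 = kg of potassium sulfate, x5 = kg of calcium nitrate.
min 0.43x1 + 0.82x2 + 0.62x3 + 0.64x4 + 0.53x5 subject to:
  0.53x3 ≥ 0.89   (phosphorus (P₂O₅))
  0.47x1 + 0.12x2 + 0.11x3 + 0.15x5 ≥ 0.99   (nitrogen)
  0.43x2 + 0.51x4 ≥ 0.68   (potassium (K₂O))
  0.01x3 + 0.18x4 ≥ 0.26   (sulfur)
  x2 ≤ 2.5
  x1 ≤ 4.4
  x1, x2, x3, x4, x5 ≥ 0.
At the optimum only urea, MAP, potassium sulfate are positive (potassium nitrate, calcium nitrate = 0). The phosphorus (P₂O₅), nitrogen, sulfur requirements are met with equality.
Solving gives x1 = 1.713, x3 = 1.679, x4 = 1.351.
Total cost: 0.43·1.713 + 0.62·1.679 + 0.64·1.351 = 2.6422.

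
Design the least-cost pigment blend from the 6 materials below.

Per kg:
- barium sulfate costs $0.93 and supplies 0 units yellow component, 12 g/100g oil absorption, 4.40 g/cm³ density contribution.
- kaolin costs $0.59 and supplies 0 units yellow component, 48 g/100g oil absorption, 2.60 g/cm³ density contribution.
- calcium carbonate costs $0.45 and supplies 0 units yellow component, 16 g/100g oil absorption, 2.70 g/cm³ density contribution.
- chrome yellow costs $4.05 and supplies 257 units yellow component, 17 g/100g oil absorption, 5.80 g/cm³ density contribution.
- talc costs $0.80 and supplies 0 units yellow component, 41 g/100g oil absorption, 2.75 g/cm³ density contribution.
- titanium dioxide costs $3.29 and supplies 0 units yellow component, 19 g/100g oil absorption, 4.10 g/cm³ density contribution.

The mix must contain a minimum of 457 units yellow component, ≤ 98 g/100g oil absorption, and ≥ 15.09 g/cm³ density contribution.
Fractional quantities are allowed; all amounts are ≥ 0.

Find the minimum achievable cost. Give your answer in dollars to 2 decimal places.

Let x1 = kg of barium sulfate, x2 = kg of kaolin, x3 = kg of calcium carbonate, x4 = kg of chrome yellow, x5 = kg of talc, x6 = kg of titanium dioxide.
Minimise 0.93x1 + 0.59x2 + 0.45x3 + 4.05x4 + 0.8x5 + 3.29x6 s.t.:
  257x4 ≥ 457   (yellow component)
  12x1 + 48x2 + 16x3 + 17x4 + 41x5 + 19x6 ≤ 98   (oil absorption)
  4.4x1 + 2.6x2 + 2.7x3 + 5.8x4 + 2.75x5 + 4.1x6 ≥ 15.09   (density contribution)
  x1, x2, x3, x4, x5, x6 ≥ 0.
The minimum-cost mix takes nothing from barium sulfate, kaolin, talc, titanium dioxide — only calcium carbonate, chrome yellow. The yellow component and density contribution requirements are met with equality.
So calcium carbonate = 1.769 kg, chrome yellow = 1.778 kg.
Objective = 0.45·1.769 + 4.05·1.778 = 7.9970.

$8.00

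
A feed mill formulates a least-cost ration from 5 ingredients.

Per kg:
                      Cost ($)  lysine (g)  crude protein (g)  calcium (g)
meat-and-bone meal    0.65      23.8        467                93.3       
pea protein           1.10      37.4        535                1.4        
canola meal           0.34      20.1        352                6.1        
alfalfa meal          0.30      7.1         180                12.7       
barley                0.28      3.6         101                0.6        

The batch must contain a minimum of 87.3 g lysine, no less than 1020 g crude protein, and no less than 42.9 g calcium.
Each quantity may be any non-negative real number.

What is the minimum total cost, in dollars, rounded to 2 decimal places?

$1.52

Let x1 = kg of meat-and-bone meal, x2 = kg of pea protein, x3 = kg of canola meal, x4 = kg of alfalfa meal, x5 = kg of barley.
Minimize 0.65x1 + 1.1x2 + 0.34x3 + 0.3x4 + 0.28x5 subject to:
  23.8x1 + 37.4x2 + 20.1x3 + 7.1x4 + 3.6x5 ≥ 87.3   (lysine)
  467x1 + 535x2 + 352x3 + 180x4 + 101x5 ≥ 1020   (crude protein)
  93.3x1 + 1.4x2 + 6.1x3 + 12.7x4 + 0.6x5 ≥ 42.9   (calcium)
  x1, x2, x3, x4, x5 ≥ 0.
At the optimum only meat-and-bone meal, canola meal are positive (pea protein, alfalfa meal, barley = 0). There the lysine and calcium constraints are tight.
Optimal quantities: meat-and-bone meal = 0.1906 kg, canola meal = 4.118 kg.
Objective = 0.65·0.1906 + 0.34·4.118 = 1.5240.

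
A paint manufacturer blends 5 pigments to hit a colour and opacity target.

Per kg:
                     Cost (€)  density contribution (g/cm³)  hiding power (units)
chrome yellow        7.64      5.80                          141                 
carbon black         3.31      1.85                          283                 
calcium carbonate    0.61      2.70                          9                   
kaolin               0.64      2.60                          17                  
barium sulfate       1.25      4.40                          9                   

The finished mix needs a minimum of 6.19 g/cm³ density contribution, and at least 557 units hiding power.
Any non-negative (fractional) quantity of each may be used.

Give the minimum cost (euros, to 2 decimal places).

Let x1 = kg of chrome yellow, x2 = kg of carbon black, x3 = kg of calcium carbonate, x4 = kg of kaolin, x5 = kg of barium sulfate.
min 7.64x1 + 3.31x2 + 0.61x3 + 0.64x4 + 1.25x5 with:
  5.8x1 + 1.85x2 + 2.7x3 + 2.6x4 + 4.4x5 ≥ 6.19   (density contribution)
  141x1 + 283x2 + 9x3 + 17x4 + 9x5 ≥ 557   (hiding power)
  x1, x2, x3, x4, x5 ≥ 0.
At the optimum only carbon black, kaolin are positive (chrome yellow, calcium carbonate, barium sulfate = 0). There the density contribution and hiding power constraints are tight.
Optimal quantities: carbon black = 1.907 kg, kaolin = 1.024 kg.
Total cost: 3.31·1.907 + 0.64·1.024 = 6.9675.

€6.97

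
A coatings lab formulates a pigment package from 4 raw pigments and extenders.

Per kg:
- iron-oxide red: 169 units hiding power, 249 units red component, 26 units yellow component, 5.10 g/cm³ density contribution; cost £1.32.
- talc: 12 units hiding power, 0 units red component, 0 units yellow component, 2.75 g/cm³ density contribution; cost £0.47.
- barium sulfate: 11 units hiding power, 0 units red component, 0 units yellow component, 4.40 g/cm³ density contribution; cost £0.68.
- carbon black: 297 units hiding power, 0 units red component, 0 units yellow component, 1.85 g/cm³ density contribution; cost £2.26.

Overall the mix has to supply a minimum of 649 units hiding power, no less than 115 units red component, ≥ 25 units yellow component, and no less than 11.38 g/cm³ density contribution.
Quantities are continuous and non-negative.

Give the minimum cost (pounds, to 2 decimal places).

Set it up as a linear program. Let x1 = kg of iron-oxide red, x2 = kg of talc, x3 = kg of barium sulfate, x4 = kg of carbon black.
min 1.32x1 + 0.47x2 + 0.68x3 + 2.26x4 with:
  169x1 + 12x2 + 11x3 + 297x4 ≥ 649   (hiding power)
  249x1 ≥ 115   (red component)
  26x1 ≥ 25   (yellow component)
  5.1x1 + 2.75x2 + 4.4x3 + 1.85x4 ≥ 11.38   (density contribution)
  x1, x2, x3, x4 ≥ 0.
At the optimum only iron-oxide red, carbon black are positive (talc, barium sulfate = 0). There the hiding power and density contribution constraints are tight.
Optimal quantities: iron-oxide red = 1.813 kg, carbon black = 1.154 kg.
Objective = 1.32·1.813 + 2.26·1.154 = 5.0012.

£5.00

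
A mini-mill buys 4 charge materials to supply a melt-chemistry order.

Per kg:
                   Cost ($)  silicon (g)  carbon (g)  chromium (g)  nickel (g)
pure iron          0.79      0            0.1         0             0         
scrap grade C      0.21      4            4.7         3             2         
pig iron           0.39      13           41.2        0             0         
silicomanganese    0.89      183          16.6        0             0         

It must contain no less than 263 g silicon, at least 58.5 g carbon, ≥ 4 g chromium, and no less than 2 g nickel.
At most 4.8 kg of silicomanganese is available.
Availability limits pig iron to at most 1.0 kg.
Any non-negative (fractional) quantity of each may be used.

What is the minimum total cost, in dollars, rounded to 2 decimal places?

Set it up as a linear program. Let x1 = kg of pure iron, x2 = kg of scrap grade C, x3 = kg of pig iron, x4 = kg of silicomanganese.
min 0.79x1 + 0.21x2 + 0.39x3 + 0.89x4 with:
  4x2 + 13x3 + 183x4 ≥ 263   (silicon)
  0.1x1 + 4.7x2 + 41.2x3 + 16.6x4 ≥ 58.5   (carbon)
  3x2 ≥ 4   (chromium)
  2x2 ≥ 2   (nickel)
  x4 ≤ 4.8
  x3 ≤ 1
  x1, x2, x3, x4 ≥ 0.
The cheapest feasible vertex uses only scrap grade C, pig iron, silicomanganese; pure iron is not used. The silicon, carbon, chromium requirements are met with equality.
So scrap grade C = 1.333 kg, pig iron = 0.7211 kg, silicomanganese = 1.357 kg.
Objective = 0.21·1.333 + 0.39·0.7211 + 0.89·1.357 = 1.7689.

$1.77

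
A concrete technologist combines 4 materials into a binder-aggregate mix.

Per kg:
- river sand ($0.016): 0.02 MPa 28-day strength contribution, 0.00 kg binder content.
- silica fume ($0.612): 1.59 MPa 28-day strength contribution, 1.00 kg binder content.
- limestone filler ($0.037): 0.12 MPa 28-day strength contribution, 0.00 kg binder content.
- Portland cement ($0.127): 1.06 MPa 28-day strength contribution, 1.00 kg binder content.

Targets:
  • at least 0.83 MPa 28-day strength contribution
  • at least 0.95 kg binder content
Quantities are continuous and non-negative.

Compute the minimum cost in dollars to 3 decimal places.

Let x1 = kg of river sand, x2 = kg of silica fume, x3 = kg of limestone filler, x4 = kg of Portland cement.
Minimize 0.016x1 + 0.612x2 + 0.037x3 + 0.127x4 s.t.:
  0.02x1 + 1.59x2 + 0.12x3 + 1.06x4 ≥ 0.83   (28-day strength contribution)
  1x2 + 1x4 ≥ 0.95   (binder content)
  x1, x2, x3, x4 ≥ 0.
The minimum-cost mix takes nothing from river sand, silica fume, limestone filler — only Portland cement. The binder content requirement is met with equality.
Optimal quantities: Portland cement = 0.95 kg.
Hence cost = 0.127·0.95 = $0.12065.

$0.121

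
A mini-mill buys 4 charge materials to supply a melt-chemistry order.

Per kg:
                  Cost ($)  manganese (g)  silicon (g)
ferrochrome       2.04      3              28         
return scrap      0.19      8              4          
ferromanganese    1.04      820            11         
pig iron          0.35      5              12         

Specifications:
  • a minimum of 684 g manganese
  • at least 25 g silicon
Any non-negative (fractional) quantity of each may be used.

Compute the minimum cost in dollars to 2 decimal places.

Let x1 = kg of ferrochrome, x2 = kg of return scrap, x3 = kg of ferromanganese, x4 = kg of pig iron.
min 2.04x1 + 0.19x2 + 1.04x3 + 0.35x4 subject to:
  3x1 + 8x2 + 820x3 + 5x4 ≥ 684   (manganese)
  28x1 + 4x2 + 11x3 + 12x4 ≥ 25   (silicon)
  x1, x2, x3, x4 ≥ 0.
The minimum-cost mix takes nothing from ferrochrome, return scrap — only ferromanganese, pig iron. The manganese and silicon requirements are met with equality.
That vertex is x3 = 0.8261, x4 = 1.326.
Hence cost = 1.04·0.8261 + 0.35·1.326 = $1.3232.

$1.32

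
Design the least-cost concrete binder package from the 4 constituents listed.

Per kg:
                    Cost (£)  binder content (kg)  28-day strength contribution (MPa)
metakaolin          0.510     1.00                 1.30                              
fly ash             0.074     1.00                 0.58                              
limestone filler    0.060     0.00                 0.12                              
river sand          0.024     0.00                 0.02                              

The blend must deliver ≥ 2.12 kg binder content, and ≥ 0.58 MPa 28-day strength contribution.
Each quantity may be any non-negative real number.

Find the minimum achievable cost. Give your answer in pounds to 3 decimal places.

£0.157

Let x1 = kg of metakaolin, x2 = kg of fly ash, x3 = kg of limestone filler, x4 = kg of river sand.
Minimise 0.51x1 + 0.074x2 + 0.06x3 + 0.024x4 with:
  1x1 + 1x2 ≥ 2.12   (binder content)
  1.3x1 + 0.58x2 + 0.12x3 + 0.02x4 ≥ 0.58   (28-day strength contribution)
  x1, x2, x3, x4 ≥ 0.
At the optimum only fly ash is positive (metakaolin, limestone filler, river sand = 0). Binding constraint: binder content.
That vertex is x2 = 2.12.
Cost = 0.074·2.12 = 0.15688.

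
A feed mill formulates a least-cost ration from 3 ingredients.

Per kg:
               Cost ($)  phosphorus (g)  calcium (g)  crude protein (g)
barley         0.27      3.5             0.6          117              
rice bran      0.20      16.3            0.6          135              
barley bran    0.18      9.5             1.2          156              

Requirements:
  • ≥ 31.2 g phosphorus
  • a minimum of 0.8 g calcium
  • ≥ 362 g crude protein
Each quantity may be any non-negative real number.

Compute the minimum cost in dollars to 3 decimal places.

Let x1 = kg of barley, x2 = kg of rice bran, x3 = kg of barley bran.
min 0.27x1 + 0.2x2 + 0.18x3 subject to:
  3.5x1 + 16.3x2 + 9.5x3 ≥ 31.2   (phosphorus)
  0.6x1 + 0.6x2 + 1.2x3 ≥ 0.8   (calcium)
  117x1 + 135x2 + 156x3 ≥ 362   (crude protein)
  x1, x2, x3 ≥ 0.
At the optimum only rice bran, barley bran are positive (barley = 0). The phosphorus and crude protein requirements are met with equality.
That vertex is x2 = 1.133, x3 = 1.34.
Hence cost = 0.2·1.133 + 0.18·1.34 = $0.46780.

$0.468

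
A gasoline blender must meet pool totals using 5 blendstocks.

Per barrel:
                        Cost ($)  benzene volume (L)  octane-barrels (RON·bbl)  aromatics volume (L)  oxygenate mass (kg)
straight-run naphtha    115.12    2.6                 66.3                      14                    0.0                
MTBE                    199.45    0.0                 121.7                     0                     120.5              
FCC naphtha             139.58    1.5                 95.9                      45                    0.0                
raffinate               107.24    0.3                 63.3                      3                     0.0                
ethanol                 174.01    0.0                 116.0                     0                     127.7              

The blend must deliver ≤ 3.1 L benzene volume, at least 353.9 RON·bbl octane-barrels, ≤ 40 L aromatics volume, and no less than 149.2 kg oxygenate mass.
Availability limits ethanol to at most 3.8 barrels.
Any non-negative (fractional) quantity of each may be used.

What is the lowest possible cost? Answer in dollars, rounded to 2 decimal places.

$527.08

Set it up as a linear program. Let x1 = barrels of straight-run naphtha, x2 = barrels of MTBE, x3 = barrels of FCC naphtha, x4 = barrels of raffinate, x5 = barrels of ethanol.
Minimise 115.12x1 + 199.45x2 + 139.58x3 + 107.24x4 + 174.01x5 s.t.:
  2.6x1 + 1.5x3 + 0.3x4 ≤ 3.1   (benzene volume)
  66.3x1 + 121.7x2 + 95.9x3 + 63.3x4 + 116x5 ≥ 353.9   (octane-barrels)
  14x1 + 45x3 + 3x4 ≤ 40   (aromatics volume)
  120.5x2 + 127.7x5 ≥ 149.2   (oxygenate mass)
  x5 ≤ 3.8
  x1, x2, x3, x4, x5 ≥ 0.
The minimum-cost mix takes nothing from straight-run naphtha, MTBE, raffinate — only FCC naphtha, ethanol. The octane-barrels and aromatics volume requirements are met with equality.
That vertex is x3 = 0.8889, x5 = 2.316.
Objective = 139.58·0.8889 + 174.01·2.316 = 527.0798.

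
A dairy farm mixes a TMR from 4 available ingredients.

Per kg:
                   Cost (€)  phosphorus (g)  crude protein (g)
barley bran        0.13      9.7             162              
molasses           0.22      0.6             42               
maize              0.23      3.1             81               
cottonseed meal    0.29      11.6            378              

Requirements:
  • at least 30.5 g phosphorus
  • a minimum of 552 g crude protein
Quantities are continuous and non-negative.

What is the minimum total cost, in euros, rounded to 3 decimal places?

€0.440

Let x1 = kg of barley bran, x2 = kg of molasses, x3 = kg of maize, x4 = kg of cottonseed meal.
min 0.13x1 + 0.22x2 + 0.23x3 + 0.29x4 subject to:
  9.7x1 + 0.6x2 + 3.1x3 + 11.6x4 ≥ 30.5   (phosphorus)
  162x1 + 42x2 + 81x3 + 378x4 ≥ 552   (crude protein)
  x1, x2, x3, x4 ≥ 0.
At the optimum only barley bran, cottonseed meal are positive (molasses, maize = 0). Binding constraints: phosphorus and crude protein.
So barley bran = 2.868 kg, cottonseed meal = 0.2313 kg.
Objective = 0.13·2.868 + 0.29·0.2313 = 0.43992.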